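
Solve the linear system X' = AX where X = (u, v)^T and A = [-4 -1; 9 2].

u(t) = C_1e^(-t) + C_2te^(-t) - C_2e^(-t), v(t) = -3C_1e^(-t) - 3C_2te^(-t) + 2C_2e^(-t)

Coefficient matrix A = [[-4, -1], [9, 2]].
Characteristic polynomial det(A - λI) = λ^2 + 2λ + 1 = 0.
Single eigenvalue λ = -1 with algebraic multiplicity 2.
Eigenvector v = (1,-3); generalized eigenvector w with (A-λI)w=v is (-1,2).
General solution: e^(-t)[C_1·v + C_2·(t·v + w)].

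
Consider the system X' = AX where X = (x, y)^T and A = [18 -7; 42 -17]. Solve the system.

Coefficient matrix A = [[18, -7], [42, -17]].
Characteristic polynomial det(A - λI) = λ^2 - λ - 12 = 0.
Eigenvalues λ = 4, -3.
For λ=4: (A-λI) row 1 is [14, -7], so an eigenvector is (1, 2).
For λ=-3: (A-λI) row 1 is [21, -7], so an eigenvector is (-1, -3).
General solution: c_1e^(4t)(1,2) + c_2e^(-3t)(-1,-3).

x(t) = c_1e^(4t) - c_2e^(-3t), y(t) = 2c_1e^(4t) - 3c_2e^(-3t)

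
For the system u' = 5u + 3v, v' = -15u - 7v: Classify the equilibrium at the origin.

A = [[5,3],[-15,-7]]; det(A-λI) = λ^2 + 2λ + 10.
λ = -1 ± 3i: negative real part.

stable spiral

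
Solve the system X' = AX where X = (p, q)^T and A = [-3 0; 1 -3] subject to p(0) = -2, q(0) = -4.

p(t) = -2e^(-3t), q(t) = -2te^(-3t) - 4e^(-3t)

Coefficient matrix A = [[-3, 0], [1, -3]].
Characteristic polynomial det(A - λI) = λ^2 + 6λ + 9 = 0.
Single eigenvalue λ = -3 with algebraic multiplicity 2.
Eigenvector v = (0,1); generalized eigenvector w with (A-λI)w=v is (1,-1).
General solution: e^(-3t)[C_1·v + C_2·(t·v + w)].
Applying p(0)=-2, q(0)=-4 gives C_1=-6, C_2=-2.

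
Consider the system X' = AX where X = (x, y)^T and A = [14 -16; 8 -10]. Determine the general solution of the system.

Coefficient matrix A = [[14, -16], [8, -10]].
Characteristic polynomial det(A - λI) = λ^2 - 4λ - 12 = 0.
Eigenvalues λ = -2, 6.
For λ=-2: (A-λI) row 1 is [16, -16], so an eigenvector is (1, 1).
For λ=6: (A-λI) row 1 is [8, -16], so an eigenvector is (2, 1).
General solution: c_1e^(-2t)(1,1) + c_2e^(6t)(2,1).

x(t) = c_1e^(-2t) + 2c_2e^(6t), y(t) = c_1e^(-2t) + c_2e^(6t)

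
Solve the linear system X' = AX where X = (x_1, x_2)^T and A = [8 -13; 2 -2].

x_1(t) = -3c_1e^(3t)sin(t) + 2c_1e^(3t)cos(t) + 2c_2e^(3t)sin(t) + 3c_2e^(3t)cos(t), x_2(t) = -c_1e^(3t)sin(t) + c_1e^(3t)cos(t) + c_2e^(3t)sin(t) + c_2e^(3t)cos(t)

Coefficient matrix A = [[8, -13], [2, -2]].
Characteristic polynomial det(A - λI) = λ^2 - 6λ + 10 = 0.
Eigenvalues λ = 3 ± i (complex conjugate pair).
For λ=3+i: an eigenvector is (2,1) - i(-3,-1) = (2 + 3i, 1 + i).
A real fundamental pair from Re and Im of e^((3+i)t)v: X_1 = e^(3t)(cos(t)·(2,1) + sin(t)·(-3,-1)), X_2 = e^(3t)(sin(t)·(2,1) - cos(t)·(-3,-1)).
General solution: c_1X_1 + c_2X_2.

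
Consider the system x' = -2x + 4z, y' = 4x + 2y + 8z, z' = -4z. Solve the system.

Coefficient matrix A = [[-2, 0, 4], [4, 2, 8], [0, 0, -4]].
det(A - λI) = 0 gives eigenvalues λ = -2, 2, -4.
For λ=-2: eigenvector (1,-1,0).
For λ=2: eigenvector (0,1,0).
For λ=-4: eigenvector (-2,0,1).
General solution: K_1e^(-2t)(1,-1,0) + K_2e^(2t)(0,1,0) + K_3e^(-4t)(-2,0,1).

x(t) = K_1e^(-2t) - 2K_3e^(-4t), y(t) = -K_1e^(-2t) + K_2e^(2t), z(t) = K_3e^(-4t)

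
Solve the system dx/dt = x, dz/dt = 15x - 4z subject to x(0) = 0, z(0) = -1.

x(t) = 0, z(t) = -e^(-4t)

Coefficient matrix A = [[1, 0], [15, -4]].
Characteristic polynomial det(A - λI) = λ^2 + 3λ - 4 = 0.
Eigenvalues λ = 1, -4.
For λ=1: (A-λI) row 2 is [15, -5], so an eigenvector is (-1, -3).
For λ=-4: (A-λI) row 1 is [5, 0], so an eigenvector is (0, -1).
General solution: K_1e^(t)(-1,-3) + K_2e^(-4t)(0,-1).
Applying x(0)=0, z(0)=-1 gives K_1=0, K_2=1.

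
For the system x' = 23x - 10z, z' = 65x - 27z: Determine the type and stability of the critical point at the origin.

stable spiral

A = [[23,-10],[65,-27]]; det(A-λI) = λ^2 + 4λ + 29.
λ = -2 ± 5i: negative real part.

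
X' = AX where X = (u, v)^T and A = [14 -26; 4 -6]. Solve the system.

Coefficient matrix A = [[14, -26], [4, -6]].
Characteristic polynomial det(A - λI) = λ^2 - 8λ + 20 = 0.
Eigenvalues λ = 4 ± 2i (complex conjugate pair).
For λ=4+2i: an eigenvector is (3,1) - i(2,1) = (3 - 2i, 1 - i).
A real fundamental pair from Re and Im of e^((4+2i)t)v: X_1 = e^(4t)(cos(2t)·(3,1) + sin(2t)·(2,1)), X_2 = e^(4t)(sin(2t)·(3,1) - cos(2t)·(2,1)).
General solution: C_1X_1 + C_2X_2.

u(t) = 2C_1e^(4t)sin(2t) + 3C_1e^(4t)cos(2t) + 3C_2e^(4t)sin(2t) - 2C_2e^(4t)cos(2t), v(t) = C_1e^(4t)sin(2t) + C_1e^(4t)cos(2t) + C_2e^(4t)sin(2t) - C_2e^(4t)cos(2t)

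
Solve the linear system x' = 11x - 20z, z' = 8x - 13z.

Coefficient matrix A = [[11, -20], [8, -13]].
Characteristic polynomial det(A - λI) = λ^2 + 2λ + 17 = 0.
Eigenvalues λ = -1 ± 4i (complex conjugate pair).
For λ=-1+4i: an eigenvector is (2,1) - i(1,1) = (2 - i, 1 - i).
A real fundamental pair from Re and Im of e^((-1+4i)t)v: X_1 = e^(-t)(cos(4t)·(2,1) + sin(4t)·(1,1)), X_2 = e^(-t)(sin(4t)·(2,1) - cos(4t)·(1,1)).
General solution: K_1X_1 + K_2X_2.

x(t) = K_1e^(-t)sin(4t) + 2K_1e^(-t)cos(4t) + 2K_2e^(-t)sin(4t) - K_2e^(-t)cos(4t), z(t) = K_1e^(-t)sin(4t) + K_1e^(-t)cos(4t) + K_2e^(-t)sin(4t) - K_2e^(-t)cos(4t)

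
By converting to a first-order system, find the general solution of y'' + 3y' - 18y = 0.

y(t) = C_1e^(-6t) + C_2e^(3t)

Let x_1 = y, x_2 = y'. Then x_1' = x_2 and x_2' = 18x_1 - 3x_2.
A = [[0,1],[18,-3]]; det(A-λI) = λ^2 + 3λ - 18.
Eigenvalues λ = -6, 3 with eigenvectors (1,-6), (1,3).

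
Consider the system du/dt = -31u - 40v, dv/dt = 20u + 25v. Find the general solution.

u(t) = c_1e^(-3t)sin(4t) - 3c_1e^(-3t)cos(4t) - 3c_2e^(-3t)sin(4t) - c_2e^(-3t)cos(4t), v(t) = -c_1e^(-3t)sin(4t) + 2c_1e^(-3t)cos(4t) + 2c_2e^(-3t)sin(4t) + c_2e^(-3t)cos(4t)

Coefficient matrix A = [[-31, -40], [20, 25]].
Characteristic polynomial det(A - λI) = λ^2 + 6λ + 25 = 0.
Eigenvalues λ = -3 ± 4i (complex conjugate pair).
For λ=-3+4i: an eigenvector is (-3,2) - i(1,-1) = (-3 - i, 2 + i).
A real fundamental pair from Re and Im of e^((-3+4i)t)v: X_1 = e^(-3t)(cos(4t)·(-3,2) + sin(4t)·(1,-1)), X_2 = e^(-3t)(sin(4t)·(-3,2) - cos(4t)·(1,-1)).
General solution: c_1X_1 + c_2X_2.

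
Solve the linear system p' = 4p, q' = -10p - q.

Coefficient matrix A = [[4, 0], [-10, -1]].
Characteristic polynomial det(A - λI) = λ^2 - 3λ - 4 = 0.
Eigenvalues λ = -1, 4.
For λ=-1: (A-λI) row 1 is [5, 0], so an eigenvector is (0, 1).
For λ=4: (A-λI) row 2 is [-10, -5], so an eigenvector is (1, -2).
General solution: K_1e^(-t)(0,1) + K_2e^(4t)(1,-2).

p(t) = K_2e^(4t), q(t) = K_1e^(-t) - 2K_2e^(4t)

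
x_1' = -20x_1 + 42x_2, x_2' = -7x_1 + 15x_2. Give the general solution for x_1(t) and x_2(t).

Coefficient matrix A = [[-20, 42], [-7, 15]].
Characteristic polynomial det(A - λI) = λ^2 + 5λ - 6 = 0.
Eigenvalues λ = 1, -6.
For λ=1: (A-λI) row 1 is [-21, 42], so an eigenvector is (2, 1).
For λ=-6: (A-λI) row 1 is [-14, 42], so an eigenvector is (-3, -1).
General solution: C_1e^(t)(2,1) + C_2e^(-6t)(-3,-1).

x_1(t) = 2C_1e^(t) - 3C_2e^(-6t), x_2(t) = C_1e^(t) - C_2e^(-6t)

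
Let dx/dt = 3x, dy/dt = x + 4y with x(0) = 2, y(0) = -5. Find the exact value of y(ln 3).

A = [[3,0],[1,4]]; eigenvalues λ = 4, 3.
Eigenvectors: (0,-1) for λ=4, (1,-1) for λ=3.
From the initial condition, c_1 = 3, c_2 = 2.
y(ln 3) = (3)(3^4)(-1) + (2)(3^3)(-1) = -297.

-297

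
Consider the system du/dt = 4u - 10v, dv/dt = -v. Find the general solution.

Coefficient matrix A = [[4, -10], [0, -1]].
Characteristic polynomial det(A - λI) = λ^2 - 3λ - 4 = 0.
Eigenvalues λ = 4, -1.
For λ=4: (A-λI) row 1 is [0, -10], so an eigenvector is (-1, 0).
For λ=-1: (A-λI) row 1 is [5, -10], so an eigenvector is (2, 1).
General solution: K_1e^(4t)(-1,0) + K_2e^(-t)(2,1).

u(t) = -K_1e^(4t) + 2K_2e^(-t), v(t) = K_2e^(-t)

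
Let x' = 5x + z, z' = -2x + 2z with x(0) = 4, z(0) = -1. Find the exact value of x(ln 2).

A = [[5,1],[-2,2]]; eigenvalues λ = 4, 3.
Eigenvectors: (-1,1) for λ=4, (1,-2) for λ=3.
From the initial condition, c_1 = -7, c_2 = -3.
x(ln 2) = (-7)(2^4)(-1) + (-3)(2^3)(1) = 88.

88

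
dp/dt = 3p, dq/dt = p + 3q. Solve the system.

Coefficient matrix A = [[3, 0], [1, 3]].
Characteristic polynomial det(A - λI) = λ^2 - 6λ + 9 = 0.
Single eigenvalue λ = 3 with algebraic multiplicity 2.
Eigenvector v = (0,1); generalized eigenvector w with (A-λI)w=v is (1,3).
General solution: e^(3t)[K_1·v + K_2·(t·v + w)].

p(t) = K_2e^(3t), q(t) = K_1e^(3t) + K_2te^(3t) + 3K_2e^(3t)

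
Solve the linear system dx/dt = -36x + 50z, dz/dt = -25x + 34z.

Coefficient matrix A = [[-36, 50], [-25, 34]].
Characteristic polynomial det(A - λI) = λ^2 + 2λ + 26 = 0.
Eigenvalues λ = -1 ± 5i (complex conjugate pair).
For λ=-1+5i: an eigenvector is (-1,-1) - i(-3,-2) = (-1 + 3i, -1 + 2i).
A real fundamental pair from Re and Im of e^((-1+5i)t)v: X_1 = e^(-t)(cos(5t)·(-1,-1) + sin(5t)·(-3,-2)), X_2 = e^(-t)(sin(5t)·(-1,-1) - cos(5t)·(-3,-2)).
General solution: K_1X_1 + K_2X_2.

x(t) = -3K_1e^(-t)sin(5t) - K_1e^(-t)cos(5t) - K_2e^(-t)sin(5t) + 3K_2e^(-t)cos(5t), z(t) = -2K_1e^(-t)sin(5t) - K_1e^(-t)cos(5t) - K_2e^(-t)sin(5t) + 2K_2e^(-t)cos(5t)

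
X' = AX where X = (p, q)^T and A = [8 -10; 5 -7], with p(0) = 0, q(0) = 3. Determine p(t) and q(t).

Coefficient matrix A = [[8, -10], [5, -7]].
Characteristic polynomial det(A - λI) = λ^2 - λ - 6 = 0.
Eigenvalues λ = 3, -2.
For λ=3: (A-λI) row 1 is [5, -10], so an eigenvector is (-2, -1).
For λ=-2: (A-λI) row 1 is [10, -10], so an eigenvector is (-1, -1).
General solution: C_1e^(3t)(-2,-1) + C_2e^(-2t)(-1,-1).
Applying p(0)=0, q(0)=3 gives C_1=3, C_2=-6.

p(t) = -6e^(3t) + 6e^(-2t), q(t) = -3e^(3t) + 6e^(-2t)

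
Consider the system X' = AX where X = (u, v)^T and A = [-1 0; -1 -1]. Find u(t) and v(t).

Coefficient matrix A = [[-1, 0], [-1, -1]].
Characteristic polynomial det(A - λI) = λ^2 + 2λ + 1 = 0.
Single eigenvalue λ = -1 with algebraic multiplicity 2.
Eigenvector v = (0,-1); generalized eigenvector w with (A-λI)w=v is (1,1).
General solution: e^(-t)[C_1·v + C_2·(t·v + w)].

u(t) = C_2e^(-t), v(t) = -C_1e^(-t) - C_2te^(-t) + C_2e^(-t)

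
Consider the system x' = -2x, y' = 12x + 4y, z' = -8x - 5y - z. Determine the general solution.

x(t) = c_2e^(-2t), y(t) = c_1e^(4t) - 2c_2e^(-2t), z(t) = -c_1e^(4t) - 2c_2e^(-2t) + c_3e^(-t)

Coefficient matrix A = [[-2, 0, 0], [12, 4, 0], [-8, -5, -1]].
det(A - λI) = 0 gives eigenvalues λ = 4, -2, -1.
For λ=4: eigenvector (0,1,-1).
For λ=-2: eigenvector (1,-2,-2).
For λ=-1: eigenvector (0,0,1).
General solution: c_1e^(4t)(0,1,-1) + c_2e^(-2t)(1,-2,-2) + c_3e^(-t)(0,0,1).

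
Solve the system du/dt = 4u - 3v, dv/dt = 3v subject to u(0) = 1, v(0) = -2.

Coefficient matrix A = [[4, -3], [0, 3]].
Characteristic polynomial det(A - λI) = λ^2 - 7λ + 12 = 0.
Eigenvalues λ = 4, 3.
For λ=4: (A-λI) row 1 is [0, -3], so an eigenvector is (1, 0).
For λ=3: (A-λI) row 1 is [1, -3], so an eigenvector is (-3, -1).
General solution: c_1e^(4t)(1,0) + c_2e^(3t)(-3,-1).
Applying u(0)=1, v(0)=-2 gives c_1=7, c_2=2.

u(t) = 7e^(4t) - 6e^(3t), v(t) = -2e^(3t)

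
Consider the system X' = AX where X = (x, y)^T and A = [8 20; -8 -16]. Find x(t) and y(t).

Coefficient matrix A = [[8, 20], [-8, -16]].
Characteristic polynomial det(A - λI) = λ^2 + 8λ + 32 = 0.
Eigenvalues λ = -4 ± 4i (complex conjugate pair).
For λ=-4+4i: an eigenvector is (1,-1) - i(-2,1) = (1 + 2i, -1 - i).
A real fundamental pair from Re and Im of e^((-4+4i)t)v: X_1 = e^(-4t)(cos(4t)·(1,-1) + sin(4t)·(-2,1)), X_2 = e^(-4t)(sin(4t)·(1,-1) - cos(4t)·(-2,1)).
General solution: c_1X_1 + c_2X_2.

x(t) = -2c_1e^(-4t)sin(4t) + c_1e^(-4t)cos(4t) + c_2e^(-4t)sin(4t) + 2c_2e^(-4t)cos(4t), y(t) = c_1e^(-4t)sin(4t) - c_1e^(-4t)cos(4t) - c_2e^(-4t)sin(4t) - c_2e^(-4t)cos(4t)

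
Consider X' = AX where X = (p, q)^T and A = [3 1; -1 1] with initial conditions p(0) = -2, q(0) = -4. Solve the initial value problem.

Coefficient matrix A = [[3, 1], [-1, 1]].
Characteristic polynomial det(A - λI) = λ^2 - 4λ + 4 = 0.
Single eigenvalue λ = 2 with algebraic multiplicity 2.
Eigenvector v = (-1,1); generalized eigenvector w with (A-λI)w=v is (-1,0).
General solution: e^(2t)[c_1·v + c_2·(t·v + w)].
Applying p(0)=-2, q(0)=-4 gives c_1=-4, c_2=6.

p(t) = -6te^(2t) - 2e^(2t), q(t) = 6te^(2t) - 4e^(2t)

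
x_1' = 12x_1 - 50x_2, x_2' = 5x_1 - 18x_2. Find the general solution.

x_1(t) = -c_1e^(-3t)sin(5t) + 3c_1e^(-3t)cos(5t) + 3c_2e^(-3t)sin(5t) + c_2e^(-3t)cos(5t), x_2(t) = c_1e^(-3t)cos(5t) + c_2e^(-3t)sin(5t)

Coefficient matrix A = [[12, -50], [5, -18]].
Characteristic polynomial det(A - λI) = λ^2 + 6λ + 34 = 0.
Eigenvalues λ = -3 ± 5i (complex conjugate pair).
For λ=-3+5i: an eigenvector is (3,1) - i(-1,0) = (3 + i, 1).
A real fundamental pair from Re and Im of e^((-3+5i)t)v: X_1 = e^(-3t)(cos(5t)·(3,1) + sin(5t)·(-1,0)), X_2 = e^(-3t)(sin(5t)·(3,1) - cos(5t)·(-1,0)).
General solution: c_1X_1 + c_2X_2.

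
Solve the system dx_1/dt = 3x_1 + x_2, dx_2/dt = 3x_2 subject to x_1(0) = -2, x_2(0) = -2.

x_1(t) = -2te^(3t) - 2e^(3t), x_2(t) = -2e^(3t)

Coefficient matrix A = [[3, 1], [0, 3]].
Characteristic polynomial det(A - λI) = λ^2 - 6λ + 9 = 0.
Single eigenvalue λ = 3 with algebraic multiplicity 2.
Eigenvector v = (-1,0); generalized eigenvector w with (A-λI)w=v is (3,-1).
General solution: e^(3t)[C_1·v + C_2·(t·v + w)].
Applying x_1(0)=-2, x_2(0)=-2 gives C_1=8, C_2=2.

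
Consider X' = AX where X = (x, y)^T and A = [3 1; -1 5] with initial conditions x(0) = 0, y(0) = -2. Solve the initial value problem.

x(t) = -2te^(4t), y(t) = -2te^(4t) - 2e^(4t)

Coefficient matrix A = [[3, 1], [-1, 5]].
Characteristic polynomial det(A - λI) = λ^2 - 8λ + 16 = 0.
Single eigenvalue λ = 4 with algebraic multiplicity 2.
Eigenvector v = (-1,-1); generalized eigenvector w with (A-λI)w=v is (-1,-2).
General solution: e^(4t)[K_1·v + K_2·(t·v + w)].
Applying x(0)=0, y(0)=-2 gives K_1=-2, K_2=2.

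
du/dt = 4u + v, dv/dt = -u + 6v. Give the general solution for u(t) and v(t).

Coefficient matrix A = [[4, 1], [-1, 6]].
Characteristic polynomial det(A - λI) = λ^2 - 10λ + 25 = 0.
Single eigenvalue λ = 5 with algebraic multiplicity 2.
Eigenvector v = (-1,-1); generalized eigenvector w with (A-λI)w=v is (2,1).
General solution: e^(5t)[c_1·v + c_2·(t·v + w)].

u(t) = -c_1e^(5t) - c_2te^(5t) + 2c_2e^(5t), v(t) = -c_1e^(5t) - c_2te^(5t) + c_2e^(5t)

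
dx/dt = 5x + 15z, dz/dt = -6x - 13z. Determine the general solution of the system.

x(t) = -c_1e^(-4t)sin(3t) - 2c_1e^(-4t)cos(3t) - 2c_2e^(-4t)sin(3t) + c_2e^(-4t)cos(3t), z(t) = c_1e^(-4t)sin(3t) + c_1e^(-4t)cos(3t) + c_2e^(-4t)sin(3t) - c_2e^(-4t)cos(3t)

Coefficient matrix A = [[5, 15], [-6, -13]].
Characteristic polynomial det(A - λI) = λ^2 + 8λ + 25 = 0.
Eigenvalues λ = -4 ± 3i (complex conjugate pair).
For λ=-4+3i: an eigenvector is (-2,1) - i(-1,1) = (-2 + i, 1 - i).
A real fundamental pair from Re and Im of e^((-4+3i)t)v: X_1 = e^(-4t)(cos(3t)·(-2,1) + sin(3t)·(-1,1)), X_2 = e^(-4t)(sin(3t)·(-2,1) - cos(3t)·(-1,1)).
General solution: c_1X_1 + c_2X_2.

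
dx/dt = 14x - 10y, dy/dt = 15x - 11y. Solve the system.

x(t) = -2K_1e^(-t) - K_2e^(4t), y(t) = -3K_1e^(-t) - K_2e^(4t)

Coefficient matrix A = [[14, -10], [15, -11]].
Characteristic polynomial det(A - λI) = λ^2 - 3λ - 4 = 0.
Eigenvalues λ = -1, 4.
For λ=-1: (A-λI) row 1 is [15, -10], so an eigenvector is (-2, -3).
For λ=4: (A-λI) row 1 is [10, -10], so an eigenvector is (-1, -1).
General solution: K_1e^(-t)(-2,-3) + K_2e^(4t)(-1,-1).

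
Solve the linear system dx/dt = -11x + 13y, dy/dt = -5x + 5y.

Coefficient matrix A = [[-11, 13], [-5, 5]].
Characteristic polynomial det(A - λI) = λ^2 + 6λ + 10 = 0.
Eigenvalues λ = -3 ± i (complex conjugate pair).
For λ=-3+i: an eigenvector is (-2,-1) - i(3,2) = (-2 - 3i, -1 - 2i).
A real fundamental pair from Re and Im of e^((-3+i)t)v: X_1 = e^(-3t)(cos(t)·(-2,-1) + sin(t)·(3,2)), X_2 = e^(-3t)(sin(t)·(-2,-1) - cos(t)·(3,2)).
General solution: c_1X_1 + c_2X_2.

x(t) = 3c_1e^(-3t)sin(t) - 2c_1e^(-3t)cos(t) - 2c_2e^(-3t)sin(t) - 3c_2e^(-3t)cos(t), y(t) = 2c_1e^(-3t)sin(t) - c_1e^(-3t)cos(t) - c_2e^(-3t)sin(t) - 2c_2e^(-3t)cos(t)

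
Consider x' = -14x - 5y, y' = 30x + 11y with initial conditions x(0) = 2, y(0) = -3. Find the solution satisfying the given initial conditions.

x(t) = -e^(t) + 3e^(-4t), y(t) = 3e^(t) - 6e^(-4t)

Coefficient matrix A = [[-14, -5], [30, 11]].
Characteristic polynomial det(A - λI) = λ^2 + 3λ - 4 = 0.
Eigenvalues λ = -4, 1.
For λ=-4: (A-λI) row 1 is [-10, -5], so an eigenvector is (1, -2).
For λ=1: (A-λI) row 1 is [-15, -5], so an eigenvector is (1, -3).
General solution: c_1e^(-4t)(1,-2) + c_2e^(t)(1,-3).
Applying x(0)=2, y(0)=-3 gives c_1=3, c_2=-1.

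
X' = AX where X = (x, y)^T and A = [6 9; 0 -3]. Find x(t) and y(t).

Coefficient matrix A = [[6, 9], [0, -3]].
Characteristic polynomial det(A - λI) = λ^2 - 3λ - 18 = 0.
Eigenvalues λ = -3, 6.
For λ=-3: (A-λI) row 1 is [9, 9], so an eigenvector is (1, -1).
For λ=6: (A-λI) row 1 is [0, 9], so an eigenvector is (1, 0).
General solution: K_1e^(-3t)(1,-1) + K_2e^(6t)(1,0).

x(t) = K_1e^(-3t) + K_2e^(6t), y(t) = -K_1e^(-3t)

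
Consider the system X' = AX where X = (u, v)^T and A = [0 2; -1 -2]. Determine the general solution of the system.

Coefficient matrix A = [[0, 2], [-1, -2]].
Characteristic polynomial det(A - λI) = λ^2 + 2λ + 2 = 0.
Eigenvalues λ = -1 ± i (complex conjugate pair).
For λ=-1+i: an eigenvector is (1,-1) - i(-1,0) = (1 + i, -1).
A real fundamental pair from Re and Im of e^((-1+i)t)v: X_1 = e^(-t)(cos(t)·(1,-1) + sin(t)·(-1,0)), X_2 = e^(-t)(sin(t)·(1,-1) - cos(t)·(-1,0)).
General solution: K_1X_1 + K_2X_2.

u(t) = -K_1e^(-t)sin(t) + K_1e^(-t)cos(t) + K_2e^(-t)sin(t) + K_2e^(-t)cos(t), v(t) = -K_1e^(-t)cos(t) - K_2e^(-t)sin(t)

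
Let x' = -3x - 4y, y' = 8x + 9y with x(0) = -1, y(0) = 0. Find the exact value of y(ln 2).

-60

A = [[-3,-4],[8,9]]; eigenvalues λ = 1, 5.
Eigenvectors: (-1,1) for λ=1, (-1,2) for λ=5.
From the initial condition, c_1 = 2, c_2 = -1.
y(ln 2) = (2)(2^1)(1) + (-1)(2^5)(2) = -60.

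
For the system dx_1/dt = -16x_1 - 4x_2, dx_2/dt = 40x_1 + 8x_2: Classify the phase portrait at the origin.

stable spiral

A = [[-16,-4],[40,8]]; det(A-λI) = λ^2 + 8λ + 32.
λ = -4 ± 4i: negative real part.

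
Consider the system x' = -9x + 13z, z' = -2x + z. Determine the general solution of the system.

x(t) = 2K_1e^(-4t)sin(t) - 3K_1e^(-4t)cos(t) - 3K_2e^(-4t)sin(t) - 2K_2e^(-4t)cos(t), z(t) = K_1e^(-4t)sin(t) - K_1e^(-4t)cos(t) - K_2e^(-4t)sin(t) - K_2e^(-4t)cos(t)

Coefficient matrix A = [[-9, 13], [-2, 1]].
Characteristic polynomial det(A - λI) = λ^2 + 8λ + 17 = 0.
Eigenvalues λ = -4 ± i (complex conjugate pair).
For λ=-4+i: an eigenvector is (-3,-1) - i(2,1) = (-3 - 2i, -1 - i).
A real fundamental pair from Re and Im of e^((-4+i)t)v: X_1 = e^(-4t)(cos(t)·(-3,-1) + sin(t)·(2,1)), X_2 = e^(-4t)(sin(t)·(-3,-1) - cos(t)·(2,1)).
General solution: K_1X_1 + K_2X_2.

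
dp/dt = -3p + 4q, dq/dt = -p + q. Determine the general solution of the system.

p(t) = -2c_1e^(-t) - 2c_2te^(-t) - 3c_2e^(-t), q(t) = -c_1e^(-t) - c_2te^(-t) - 2c_2e^(-t)

Coefficient matrix A = [[-3, 4], [-1, 1]].
Characteristic polynomial det(A - λI) = λ^2 + 2λ + 1 = 0.
Single eigenvalue λ = -1 with algebraic multiplicity 2.
Eigenvector v = (-2,-1); generalized eigenvector w with (A-λI)w=v is (-3,-2).
General solution: e^(-t)[c_1·v + c_2·(t·v + w)].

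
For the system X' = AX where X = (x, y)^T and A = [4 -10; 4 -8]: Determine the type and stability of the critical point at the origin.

stable spiral

A = [[4,-10],[4,-8]]; det(A-λI) = λ^2 + 4λ + 8.
λ = -2 ± 2i: negative real part.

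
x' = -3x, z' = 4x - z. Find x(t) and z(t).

Coefficient matrix A = [[-3, 0], [4, -1]].
Characteristic polynomial det(A - λI) = λ^2 + 4λ + 3 = 0.
Eigenvalues λ = -1, -3.
For λ=-1: (A-λI) row 1 is [-2, 0], so an eigenvector is (0, -1).
For λ=-3: (A-λI) row 2 is [4, 2], so an eigenvector is (1, -2).
General solution: c_1e^(-t)(0,-1) + c_2e^(-3t)(1,-2).

x(t) = c_2e^(-3t), z(t) = -c_1e^(-t) - 2c_2e^(-3t)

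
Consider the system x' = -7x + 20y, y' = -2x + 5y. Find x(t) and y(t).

Coefficient matrix A = [[-7, 20], [-2, 5]].
Characteristic polynomial det(A - λI) = λ^2 + 2λ + 5 = 0.
Eigenvalues λ = -1 ± 2i (complex conjugate pair).
For λ=-1+2i: an eigenvector is (-1,0) - i(3,1) = (-1 - 3i, 0 - i).
A real fundamental pair from Re and Im of e^((-1+2i)t)v: X_1 = e^(-t)(cos(2t)·(-1,0) + sin(2t)·(3,1)), X_2 = e^(-t)(sin(2t)·(-1,0) - cos(2t)·(3,1)).
General solution: c_1X_1 + c_2X_2.

x(t) = 3c_1e^(-t)sin(2t) - c_1e^(-t)cos(2t) - c_2e^(-t)sin(2t) - 3c_2e^(-t)cos(2t), y(t) = c_1e^(-t)sin(2t) - c_2e^(-t)cos(2t)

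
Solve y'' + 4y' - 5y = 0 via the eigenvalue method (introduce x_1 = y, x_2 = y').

y(t) = c_1e^(t) + c_2e^(-5t)

Let x_1 = y, x_2 = y'. Then x_1' = x_2 and x_2' = 5x_1 - 4x_2.
A = [[0,1],[5,-4]]; det(A-λI) = λ^2 + 4λ - 5.
Eigenvalues λ = 1, -5 with eigenvectors (1,1), (1,-5).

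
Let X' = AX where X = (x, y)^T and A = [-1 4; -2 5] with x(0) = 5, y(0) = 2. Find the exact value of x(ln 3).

-9

A = [[-1,4],[-2,5]]; eigenvalues λ = 3, 1.
Eigenvectors: (-1,-1) for λ=3, (-2,-1) for λ=1.
From the initial condition, c_1 = 1, c_2 = -3.
x(ln 3) = (1)(3^3)(-1) + (-3)(3^1)(-2) = -9.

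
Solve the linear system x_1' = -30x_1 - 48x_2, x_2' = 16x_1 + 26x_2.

x_1(t) = -3K_1e^(2t) + 2K_2e^(-6t), x_2(t) = 2K_1e^(2t) - K_2e^(-6t)

Coefficient matrix A = [[-30, -48], [16, 26]].
Characteristic polynomial det(A - λI) = λ^2 + 4λ - 12 = 0.
Eigenvalues λ = 2, -6.
For λ=2: (A-λI) row 1 is [-32, -48], so an eigenvector is (-3, 2).
For λ=-6: (A-λI) row 1 is [-24, -48], so an eigenvector is (2, -1).
General solution: K_1e^(2t)(-3,2) + K_2e^(-6t)(2,-1).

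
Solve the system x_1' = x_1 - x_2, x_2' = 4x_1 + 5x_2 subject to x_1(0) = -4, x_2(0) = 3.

x_1(t) = 5te^(3t) - 4e^(3t), x_2(t) = -10te^(3t) + 3e^(3t)

Coefficient matrix A = [[1, -1], [4, 5]].
Characteristic polynomial det(A - λI) = λ^2 - 6λ + 9 = 0.
Single eigenvalue λ = 3 with algebraic multiplicity 2.
Eigenvector v = (-1,2); generalized eigenvector w with (A-λI)w=v is (1,-1).
General solution: e^(3t)[C_1·v + C_2·(t·v + w)].
Applying x_1(0)=-4, x_2(0)=3 gives C_1=-1, C_2=-5.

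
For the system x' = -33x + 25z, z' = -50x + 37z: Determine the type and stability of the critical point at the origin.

A = [[-33,25],[-50,37]]; det(A-λI) = λ^2 - 4λ + 29.
λ = 2 ± 5i: positive real part.

unstable spiral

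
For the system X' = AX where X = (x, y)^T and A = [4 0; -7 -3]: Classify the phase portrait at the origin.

A = [[4,0],[-7,-3]]; det(A-λI) = λ^2 - λ - 12.
λ = -3, 4: opposite signs.

saddle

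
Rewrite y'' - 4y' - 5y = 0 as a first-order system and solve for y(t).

Let x_1 = y, x_2 = y'. Then x_1' = x_2 and x_2' = 5x_1 + 4x_2.
A = [[0,1],[5,4]]; det(A-λI) = λ^2 - 4λ - 5.
Eigenvalues λ = 5, -1 with eigenvectors (1,5), (1,-1).

y(t) = C_1e^(5t) + C_2e^(-t)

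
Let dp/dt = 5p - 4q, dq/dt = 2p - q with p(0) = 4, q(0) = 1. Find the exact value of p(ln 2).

44

A = [[5,-4],[2,-1]]; eigenvalues λ = 3, 1.
Eigenvectors: (-2,-1) for λ=3, (1,1) for λ=1.
From the initial condition, c_1 = -3, c_2 = -2.
p(ln 2) = (-3)(2^3)(-2) + (-2)(2^1)(1) = 44.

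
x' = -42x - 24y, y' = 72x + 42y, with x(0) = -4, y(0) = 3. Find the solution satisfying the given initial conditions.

Coefficient matrix A = [[-42, -24], [72, 42]].
Characteristic polynomial det(A - λI) = λ^2 - 36 = 0.
Eigenvalues λ = -6, 6.
For λ=-6: (A-λI) row 1 is [-36, -24], so an eigenvector is (2, -3).
For λ=6: (A-λI) row 1 is [-48, -24], so an eigenvector is (1, -2).
General solution: K_1e^(-6t)(2,-3) + K_2e^(6t)(1,-2).
Applying x(0)=-4, y(0)=3 gives K_1=-5, K_2=6.

x(t) = 6e^(6t) - 10e^(-6t), y(t) = -12e^(6t) + 15e^(-6t)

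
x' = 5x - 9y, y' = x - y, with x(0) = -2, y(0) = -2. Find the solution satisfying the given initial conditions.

Coefficient matrix A = [[5, -9], [1, -1]].
Characteristic polynomial det(A - λI) = λ^2 - 4λ + 4 = 0.
Single eigenvalue λ = 2 with algebraic multiplicity 2.
Eigenvector v = (-3,-1); generalized eigenvector w with (A-λI)w=v is (2,1).
General solution: e^(2t)[c_1·v + c_2·(t·v + w)].
Applying x(0)=-2, y(0)=-2 gives c_1=-2, c_2=-4.

x(t) = 12te^(2t) - 2e^(2t), y(t) = 4te^(2t) - 2e^(2t)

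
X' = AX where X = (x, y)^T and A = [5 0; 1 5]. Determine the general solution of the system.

x(t) = C_2e^(5t), y(t) = C_1e^(5t) + C_2te^(5t) - C_2e^(5t)

Coefficient matrix A = [[5, 0], [1, 5]].
Characteristic polynomial det(A - λI) = λ^2 - 10λ + 25 = 0.
Single eigenvalue λ = 5 with algebraic multiplicity 2.
Eigenvector v = (0,1); generalized eigenvector w with (A-λI)w=v is (1,-1).
General solution: e^(5t)[C_1·v + C_2·(t·v + w)].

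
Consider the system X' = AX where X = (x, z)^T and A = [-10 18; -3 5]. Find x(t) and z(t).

Coefficient matrix A = [[-10, 18], [-3, 5]].
Characteristic polynomial det(A - λI) = λ^2 + 5λ + 4 = 0.
Eigenvalues λ = -4, -1.
For λ=-4: (A-λI) row 1 is [-6, 18], so an eigenvector is (3, 1).
For λ=-1: (A-λI) row 1 is [-9, 18], so an eigenvector is (2, 1).
General solution: c_1e^(-4t)(3,1) + c_2e^(-t)(2,1).

x(t) = 3c_1e^(-4t) + 2c_2e^(-t), z(t) = c_1e^(-4t) + c_2e^(-t)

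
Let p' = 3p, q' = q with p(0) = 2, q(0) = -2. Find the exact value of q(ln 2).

A = [[3,0],[0,1]]; eigenvalues λ = 1, 3.
Eigenvectors: (0,1) for λ=1, (-1,0) for λ=3.
From the initial condition, c_1 = -2, c_2 = -2.
q(ln 2) = (-2)(2^1)(1) + (-2)(2^3)(0) = -4.

-4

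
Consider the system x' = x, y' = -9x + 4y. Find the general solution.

x(t) = -c_1e^(t), y(t) = -3c_1e^(t) + c_2e^(4t)

Coefficient matrix A = [[1, 0], [-9, 4]].
Characteristic polynomial det(A - λI) = λ^2 - 5λ + 4 = 0.
Eigenvalues λ = 1, 4.
For λ=1: (A-λI) row 2 is [-9, 3], so an eigenvector is (-1, -3).
For λ=4: (A-λI) row 1 is [-3, 0], so an eigenvector is (0, 1).
General solution: c_1e^(t)(-1,-3) + c_2e^(4t)(0,1).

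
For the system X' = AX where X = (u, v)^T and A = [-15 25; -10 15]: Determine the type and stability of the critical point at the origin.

A = [[-15,25],[-10,15]]; det(A-λI) = λ^2 + 25.
λ = 0 ± 5i: zero real part.

center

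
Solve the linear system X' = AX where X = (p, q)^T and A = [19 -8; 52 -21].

Coefficient matrix A = [[19, -8], [52, -21]].
Characteristic polynomial det(A - λI) = λ^2 + 2λ + 17 = 0.
Eigenvalues λ = -1 ± 4i (complex conjugate pair).
For λ=-1+4i: an eigenvector is (-1,-2) - i(-1,-3) = (-1 + i, -2 + 3i).
A real fundamental pair from Re and Im of e^((-1+4i)t)v: X_1 = e^(-t)(cos(4t)·(-1,-2) + sin(4t)·(-1,-3)), X_2 = e^(-t)(sin(4t)·(-1,-2) - cos(4t)·(-1,-3)).
General solution: C_1X_1 + C_2X_2.

p(t) = -C_1e^(-t)sin(4t) - C_1e^(-t)cos(4t) - C_2e^(-t)sin(4t) + C_2e^(-t)cos(4t), q(t) = -3C_1e^(-t)sin(4t) - 2C_1e^(-t)cos(4t) - 2C_2e^(-t)sin(4t) + 3C_2e^(-t)cos(4t)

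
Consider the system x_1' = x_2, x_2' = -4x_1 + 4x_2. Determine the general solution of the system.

x_1(t) = C_1e^(2t) + C_2te^(2t) + C_2e^(2t), x_2(t) = 2C_1e^(2t) + 2C_2te^(2t) + 3C_2e^(2t)

Coefficient matrix A = [[0, 1], [-4, 4]].
Characteristic polynomial det(A - λI) = λ^2 - 4λ + 4 = 0.
Single eigenvalue λ = 2 with algebraic multiplicity 2.
Eigenvector v = (1,2); generalized eigenvector w with (A-λI)w=v is (1,3).
General solution: e^(2t)[C_1·v + C_2·(t·v + w)].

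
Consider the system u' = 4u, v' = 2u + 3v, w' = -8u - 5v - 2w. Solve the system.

u(t) = c_1e^(4t), v(t) = 2c_1e^(4t) + c_2e^(3t), w(t) = -3c_1e^(4t) - c_2e^(3t) + c_3e^(-2t)

Coefficient matrix A = [[4, 0, 0], [2, 3, 0], [-8, -5, -2]].
det(A - λI) = 0 gives eigenvalues λ = 4, 3, -2.
For λ=4: eigenvector (1,2,-3).
For λ=3: eigenvector (0,1,-1).
For λ=-2: eigenvector (0,0,1).
General solution: c_1e^(4t)(1,2,-3) + c_2e^(3t)(0,1,-1) + c_3e^(-2t)(0,0,1).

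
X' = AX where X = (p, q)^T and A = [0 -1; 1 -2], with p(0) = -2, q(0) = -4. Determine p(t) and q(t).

Coefficient matrix A = [[0, -1], [1, -2]].
Characteristic polynomial det(A - λI) = λ^2 + 2λ + 1 = 0.
Single eigenvalue λ = -1 with algebraic multiplicity 2.
Eigenvector v = (-1,-1); generalized eigenvector w with (A-λI)w=v is (2,3).
General solution: e^(-t)[K_1·v + K_2·(t·v + w)].
Applying p(0)=-2, q(0)=-4 gives K_1=-2, K_2=-2.

p(t) = 2te^(-t) - 2e^(-t), q(t) = 2te^(-t) - 4e^(-t)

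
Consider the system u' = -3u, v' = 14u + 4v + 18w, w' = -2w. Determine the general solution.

Coefficient matrix A = [[-3, 0, 0], [14, 4, 18], [0, 0, -2]].
det(A - λI) = 0 gives eigenvalues λ = -3, -2, 4.
For λ=-3: eigenvector (1,-2,0).
For λ=-2: eigenvector (0,-3,1).
For λ=4: eigenvector (0,1,0).
General solution: c_1e^(-3t)(1,-2,0) + c_2e^(-2t)(0,-3,1) + c_3e^(4t)(0,1,0).

u(t) = c_1e^(-3t), v(t) = -2c_1e^(-3t) - 3c_2e^(-2t) + c_3e^(4t), w(t) = c_2e^(-2t)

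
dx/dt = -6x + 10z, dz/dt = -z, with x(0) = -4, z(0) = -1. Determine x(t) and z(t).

x(t) = -2e^(-t) - 2e^(-6t), z(t) = -e^(-t)

Coefficient matrix A = [[-6, 10], [0, -1]].
Characteristic polynomial det(A - λI) = λ^2 + 7λ + 6 = 0.
Eigenvalues λ = -1, -6.
For λ=-1: (A-λI) row 1 is [-5, 10], so an eigenvector is (-2, -1).
For λ=-6: (A-λI) row 1 is [0, 10], so an eigenvector is (1, 0).
General solution: C_1e^(-t)(-2,-1) + C_2e^(-6t)(1,0).
Applying x(0)=-4, z(0)=-1 gives C_1=1, C_2=-2.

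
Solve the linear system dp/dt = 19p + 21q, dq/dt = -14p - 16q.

p(t) = C_1e^(-2t) + 3C_2e^(5t), q(t) = -C_1e^(-2t) - 2C_2e^(5t)

Coefficient matrix A = [[19, 21], [-14, -16]].
Characteristic polynomial det(A - λI) = λ^2 - 3λ - 10 = 0.
Eigenvalues λ = -2, 5.
For λ=-2: (A-λI) row 1 is [21, 21], so an eigenvector is (1, -1).
For λ=5: (A-λI) row 1 is [14, 21], so an eigenvector is (3, -2).
General solution: C_1e^(-2t)(1,-1) + C_2e^(5t)(3,-2).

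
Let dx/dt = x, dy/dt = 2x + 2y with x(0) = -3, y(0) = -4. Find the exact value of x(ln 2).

-6

A = [[1,0],[2,2]]; eigenvalues λ = 1, 2.
Eigenvectors: (-1,2) for λ=1, (0,1) for λ=2.
From the initial condition, c_1 = 3, c_2 = -10.
x(ln 2) = (3)(2^1)(-1) + (-10)(2^2)(0) = -6.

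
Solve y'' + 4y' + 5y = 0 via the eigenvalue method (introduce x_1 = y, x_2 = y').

y(t) = c_1e^(-2t)cos(t) + c_2e^(-2t)sin(t)

Let x_1 = y, x_2 = y'. Then x_1' = x_2 and x_2' = -5x_1 - 4x_2.
A = [[0,1],[-5,-4]]; det(A-λI) = λ^2 + 4λ + 5.
Eigenvalues λ = -2 ± i.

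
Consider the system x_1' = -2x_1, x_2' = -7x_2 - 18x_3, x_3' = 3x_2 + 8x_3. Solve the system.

x_1(t) = c_1e^(-2t), x_2(t) = -3c_2e^(-t) + 2c_3e^(2t), x_3(t) = c_2e^(-t) - c_3e^(2t)

Coefficient matrix A = [[-2, 0, 0], [0, -7, -18], [0, 3, 8]].
det(A - λI) = 0 gives eigenvalues λ = -2, -1, 2.
For λ=-2: eigenvector (1,0,0).
For λ=-1: eigenvector (0,-3,1).
For λ=2: eigenvector (0,2,-1).
General solution: c_1e^(-2t)(1,0,0) + c_2e^(-t)(0,-3,1) + c_3e^(2t)(0,2,-1).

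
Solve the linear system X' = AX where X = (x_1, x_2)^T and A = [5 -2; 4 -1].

Coefficient matrix A = [[5, -2], [4, -1]].
Characteristic polynomial det(A - λI) = λ^2 - 4λ + 3 = 0.
Eigenvalues λ = 1, 3.
For λ=1: (A-λI) row 1 is [4, -2], so an eigenvector is (-1, -2).
For λ=3: (A-λI) row 1 is [2, -2], so an eigenvector is (1, 1).
General solution: K_1e^(t)(-1,-2) + K_2e^(3t)(1,1).

x_1(t) = -K_1e^(t) + K_2e^(3t), x_2(t) = -2K_1e^(t) + K_2e^(3t)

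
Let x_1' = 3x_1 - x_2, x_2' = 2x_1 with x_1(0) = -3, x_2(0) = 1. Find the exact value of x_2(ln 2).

A = [[3,-1],[2,0]]; eigenvalues λ = 2, 1.
Eigenvectors: (1,1) for λ=2, (1,2) for λ=1.
From the initial condition, c_1 = -7, c_2 = 4.
x_2(ln 2) = (-7)(2^2)(1) + (4)(2^1)(2) = -12.

-12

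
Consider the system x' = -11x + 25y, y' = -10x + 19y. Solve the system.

Coefficient matrix A = [[-11, 25], [-10, 19]].
Characteristic polynomial det(A - λI) = λ^2 - 8λ + 41 = 0.
Eigenvalues λ = 4 ± 5i (complex conjugate pair).
For λ=4+5i: an eigenvector is (-1,-1) - i(-2,-1) = (-1 + 2i, -1 + i).
A real fundamental pair from Re and Im of e^((4+5i)t)v: X_1 = e^(4t)(cos(5t)·(-1,-1) + sin(5t)·(-2,-1)), X_2 = e^(4t)(sin(5t)·(-1,-1) - cos(5t)·(-2,-1)).
General solution: C_1X_1 + C_2X_2.

x(t) = -2C_1e^(4t)sin(5t) - C_1e^(4t)cos(5t) - C_2e^(4t)sin(5t) + 2C_2e^(4t)cos(5t), y(t) = -C_1e^(4t)sin(5t) - C_1e^(4t)cos(5t) - C_2e^(4t)sin(5t) + C_2e^(4t)cos(5t)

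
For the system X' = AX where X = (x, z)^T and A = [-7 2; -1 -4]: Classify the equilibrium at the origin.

stable node

A = [[-7,2],[-1,-4]]; det(A-λI) = λ^2 + 11λ + 30.
λ = -5, -6: both negative.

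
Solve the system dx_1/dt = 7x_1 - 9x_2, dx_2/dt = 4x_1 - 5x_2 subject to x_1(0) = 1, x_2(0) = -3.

x_1(t) = 33te^(t) + e^(t), x_2(t) = 22te^(t) - 3e^(t)

Coefficient matrix A = [[7, -9], [4, -5]].
Characteristic polynomial det(A - λI) = λ^2 - 2λ + 1 = 0.
Single eigenvalue λ = 1 with algebraic multiplicity 2.
Eigenvector v = (-3,-2); generalized eigenvector w with (A-λI)w=v is (-2,-1).
General solution: e^(t)[c_1·v + c_2·(t·v + w)].
Applying x_1(0)=1, x_2(0)=-3 gives c_1=7, c_2=-11.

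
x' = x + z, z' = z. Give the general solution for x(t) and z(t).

Coefficient matrix A = [[1, 1], [0, 1]].
Characteristic polynomial det(A - λI) = λ^2 - 2λ + 1 = 0.
Single eigenvalue λ = 1 with algebraic multiplicity 2.
Eigenvector v = (-1,0); generalized eigenvector w with (A-λI)w=v is (2,-1).
General solution: e^(t)[K_1·v + K_2·(t·v + w)].

x(t) = -K_1e^(t) - K_2te^(t) + 2K_2e^(t), z(t) = -K_2e^(t)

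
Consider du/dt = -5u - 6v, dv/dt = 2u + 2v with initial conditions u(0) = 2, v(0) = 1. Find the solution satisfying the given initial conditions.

Coefficient matrix A = [[-5, -6], [2, 2]].
Characteristic polynomial det(A - λI) = λ^2 + 3λ + 2 = 0.
Eigenvalues λ = -1, -2.
For λ=-1: (A-λI) row 1 is [-4, -6], so an eigenvector is (-3, 2).
For λ=-2: (A-λI) row 1 is [-3, -6], so an eigenvector is (2, -1).
General solution: C_1e^(-t)(-3,2) + C_2e^(-2t)(2,-1).
Applying u(0)=2, v(0)=1 gives C_1=4, C_2=7.

u(t) = -12e^(-t) + 14e^(-2t), v(t) = 8e^(-t) - 7e^(-2t)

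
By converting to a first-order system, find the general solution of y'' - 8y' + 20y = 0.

Let x_1 = y, x_2 = y'. Then x_1' = x_2 and x_2' = -20x_1 + 8x_2.
A = [[0,1],[-20,8]]; det(A-λI) = λ^2 - 8λ + 20.
Eigenvalues λ = 4 ± 2i.

y(t) = C_1e^(4t)cos(2t) + C_2e^(4t)sin(2t)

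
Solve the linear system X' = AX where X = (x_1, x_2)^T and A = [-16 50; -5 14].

x_1(t) = -3c_1e^(-t)sin(5t) + c_1e^(-t)cos(5t) + c_2e^(-t)sin(5t) + 3c_2e^(-t)cos(5t), x_2(t) = -c_1e^(-t)sin(5t) + c_2e^(-t)cos(5t)

Coefficient matrix A = [[-16, 50], [-5, 14]].
Characteristic polynomial det(A - λI) = λ^2 + 2λ + 26 = 0.
Eigenvalues λ = -1 ± 5i (complex conjugate pair).
For λ=-1+5i: an eigenvector is (1,0) - i(-3,-1) = (1 + 3i, 0 + i).
A real fundamental pair from Re and Im of e^((-1+5i)t)v: X_1 = e^(-t)(cos(5t)·(1,0) + sin(5t)·(-3,-1)), X_2 = e^(-t)(sin(5t)·(1,0) - cos(5t)·(-3,-1)).
General solution: c_1X_1 + c_2X_2.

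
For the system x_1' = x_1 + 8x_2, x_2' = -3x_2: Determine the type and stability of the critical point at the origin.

A = [[1,8],[0,-3]]; det(A-λI) = λ^2 + 2λ - 3.
λ = 1, -3: opposite signs.

saddle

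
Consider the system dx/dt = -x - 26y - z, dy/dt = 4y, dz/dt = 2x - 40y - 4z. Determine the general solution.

Coefficient matrix A = [[-1, -26, -1], [0, 4, 0], [2, -40, -4]].
det(A - λI) = 0 gives eigenvalues λ = -3, 4, -2.
For λ=-3: eigenvector (1,0,2).
For λ=4: eigenvector (-4,1,-6).
For λ=-2: eigenvector (1,0,1).
General solution: C_1e^(-3t)(1,0,2) + C_2e^(4t)(-4,1,-6) + C_3e^(-2t)(1,0,1).

x(t) = C_1e^(-3t) - 4C_2e^(4t) + C_3e^(-2t), y(t) = C_2e^(4t), z(t) = 2C_1e^(-3t) - 6C_2e^(4t) + C_3e^(-2t)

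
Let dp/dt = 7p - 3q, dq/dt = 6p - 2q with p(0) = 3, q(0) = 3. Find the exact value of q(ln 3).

243

A = [[7,-3],[6,-2]]; eigenvalues λ = 4, 1.
Eigenvectors: (1,1) for λ=4, (-1,-2) for λ=1.
From the initial condition, c_1 = 3, c_2 = 0.
q(ln 3) = (3)(3^4)(1) + (0)(3^1)(-2) = 243.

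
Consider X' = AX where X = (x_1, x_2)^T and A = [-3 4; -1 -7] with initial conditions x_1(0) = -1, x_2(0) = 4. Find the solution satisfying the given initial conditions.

Coefficient matrix A = [[-3, 4], [-1, -7]].
Characteristic polynomial det(A - λI) = λ^2 + 10λ + 25 = 0.
Single eigenvalue λ = -5 with algebraic multiplicity 2.
Eigenvector v = (2,-1); generalized eigenvector w with (A-λI)w=v is (-1,1).
General solution: e^(-5t)[c_1·v + c_2·(t·v + w)].
Applying x_1(0)=-1, x_2(0)=4 gives c_1=3, c_2=7.

x_1(t) = 14te^(-5t) - e^(-5t), x_2(t) = -7te^(-5t) + 4e^(-5t)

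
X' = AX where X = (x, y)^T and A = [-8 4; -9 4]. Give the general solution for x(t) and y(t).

x(t) = -2K_1e^(-2t) - 2K_2te^(-2t) - K_2e^(-2t), y(t) = -3K_1e^(-2t) - 3K_2te^(-2t) - 2K_2e^(-2t)

Coefficient matrix A = [[-8, 4], [-9, 4]].
Characteristic polynomial det(A - λI) = λ^2 + 4λ + 4 = 0.
Single eigenvalue λ = -2 with algebraic multiplicity 2.
Eigenvector v = (-2,-3); generalized eigenvector w with (A-λI)w=v is (-1,-2).
General solution: e^(-2t)[K_1·v + K_2·(t·v + w)].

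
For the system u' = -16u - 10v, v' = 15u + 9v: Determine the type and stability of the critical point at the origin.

A = [[-16,-10],[15,9]]; det(A-λI) = λ^2 + 7λ + 6.
λ = -1, -6: both negative.

stable node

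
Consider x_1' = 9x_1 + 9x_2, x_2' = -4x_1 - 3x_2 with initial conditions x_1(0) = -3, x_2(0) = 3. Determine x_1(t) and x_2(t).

Coefficient matrix A = [[9, 9], [-4, -3]].
Characteristic polynomial det(A - λI) = λ^2 - 6λ + 9 = 0.
Single eigenvalue λ = 3 with algebraic multiplicity 2.
Eigenvector v = (3,-2); generalized eigenvector w with (A-λI)w=v is (2,-1).
General solution: e^(3t)[C_1·v + C_2·(t·v + w)].
Applying x_1(0)=-3, x_2(0)=3 gives C_1=-3, C_2=3.

x_1(t) = 9te^(3t) - 3e^(3t), x_2(t) = -6te^(3t) + 3e^(3t)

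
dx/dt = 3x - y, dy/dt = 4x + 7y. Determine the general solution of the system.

x(t) = -K_1e^(5t) - K_2te^(5t), y(t) = 2K_1e^(5t) + 2K_2te^(5t) + K_2e^(5t)

Coefficient matrix A = [[3, -1], [4, 7]].
Characteristic polynomial det(A - λI) = λ^2 - 10λ + 25 = 0.
Single eigenvalue λ = 5 with algebraic multiplicity 2.
Eigenvector v = (-1,2); generalized eigenvector w with (A-λI)w=v is (0,1).
General solution: e^(5t)[K_1·v + K_2·(t·v + w)].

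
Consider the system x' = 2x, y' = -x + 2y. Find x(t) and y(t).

Coefficient matrix A = [[2, 0], [-1, 2]].
Characteristic polynomial det(A - λI) = λ^2 - 4λ + 4 = 0.
Single eigenvalue λ = 2 with algebraic multiplicity 2.
Eigenvector v = (0,1); generalized eigenvector w with (A-λI)w=v is (-1,0).
General solution: e^(2t)[c_1·v + c_2·(t·v + w)].

x(t) = -c_2e^(2t), y(t) = c_1e^(2t) + c_2te^(2t)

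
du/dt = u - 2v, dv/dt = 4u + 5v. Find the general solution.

Coefficient matrix A = [[1, -2], [4, 5]].
Characteristic polynomial det(A - λI) = λ^2 - 6λ + 13 = 0.
Eigenvalues λ = 3 ± 2i (complex conjugate pair).
For λ=3+2i: an eigenvector is (0,-1) - i(1,-1) = (0 - i, -1 + i).
A real fundamental pair from Re and Im of e^((3+2i)t)v: X_1 = e^(3t)(cos(2t)·(0,-1) + sin(2t)·(1,-1)), X_2 = e^(3t)(sin(2t)·(0,-1) - cos(2t)·(1,-1)).
General solution: K_1X_1 + K_2X_2.

u(t) = K_1e^(3t)sin(2t) - K_2e^(3t)cos(2t), v(t) = -K_1e^(3t)sin(2t) - K_1e^(3t)cos(2t) - K_2e^(3t)sin(2t) + K_2e^(3t)cos(2t)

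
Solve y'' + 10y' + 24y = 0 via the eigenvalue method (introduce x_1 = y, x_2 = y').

y(t) = K_1e^(-6t) + K_2e^(-4t)

Let x_1 = y, x_2 = y'. Then x_1' = x_2 and x_2' = -24x_1 - 10x_2.
A = [[0,1],[-24,-10]]; det(A-λI) = λ^2 + 10λ + 24.
Eigenvalues λ = -6, -4 with eigenvectors (1,-6), (1,-4).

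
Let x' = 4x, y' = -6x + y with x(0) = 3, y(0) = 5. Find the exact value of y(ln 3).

-453

A = [[4,0],[-6,1]]; eigenvalues λ = 4, 1.
Eigenvectors: (1,-2) for λ=4, (0,1) for λ=1.
From the initial condition, c_1 = 3, c_2 = 11.
y(ln 3) = (3)(3^4)(-2) + (11)(3^1)(1) = -453.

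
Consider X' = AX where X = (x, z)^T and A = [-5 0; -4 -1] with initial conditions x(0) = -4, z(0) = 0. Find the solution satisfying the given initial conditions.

Coefficient matrix A = [[-5, 0], [-4, -1]].
Characteristic polynomial det(A - λI) = λ^2 + 6λ + 5 = 0.
Eigenvalues λ = -1, -5.
For λ=-1: (A-λI) row 1 is [-4, 0], so an eigenvector is (0, -1).
For λ=-5: (A-λI) row 2 is [-4, 4], so an eigenvector is (1, 1).
General solution: C_1e^(-t)(0,-1) + C_2e^(-5t)(1,1).
Applying x(0)=-4, z(0)=0 gives C_1=-4, C_2=-4.

x(t) = -4e^(-5t), z(t) = 4e^(-t) - 4e^(-5t)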